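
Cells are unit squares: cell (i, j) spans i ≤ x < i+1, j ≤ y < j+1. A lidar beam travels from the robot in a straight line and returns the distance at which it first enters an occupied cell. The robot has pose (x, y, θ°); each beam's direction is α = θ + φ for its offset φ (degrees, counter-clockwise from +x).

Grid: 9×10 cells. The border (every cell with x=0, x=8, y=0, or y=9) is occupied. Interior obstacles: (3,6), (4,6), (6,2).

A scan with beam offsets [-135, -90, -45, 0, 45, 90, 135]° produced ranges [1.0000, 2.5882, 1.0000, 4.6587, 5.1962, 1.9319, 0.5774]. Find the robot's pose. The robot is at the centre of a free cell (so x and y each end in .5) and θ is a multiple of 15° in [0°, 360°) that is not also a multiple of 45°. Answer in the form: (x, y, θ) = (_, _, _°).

(x, y, θ) = (5.5, 1.5, 105°)

The pose lattice has 53·16 = 848 candidates. Test each by forward raycasting.
  (1.5, 3.5, 285°): beam 1 = 0.5774 ≠ 1.0000 ✗
  (4.5, 1.5, 60°): beam 1 = 0.5176 ≠ 1.0000 ✗
  (5.5, 4.5, 15°): beam 1 = 4.0415 ≠ 1.0000 ✗
  (7.5, 3.5, 165°): beam 1 = 0.5774 ≠ 1.0000 ✗
  …
  (5.5, 1.5, 105°): r_1=1.0000, r_2=2.5882, r_3=1.0000, r_4=4.6587, r_5=5.1962, r_6=1.9319, r_7=0.5774 — all match ✓
No second candidate reproduces the full scan.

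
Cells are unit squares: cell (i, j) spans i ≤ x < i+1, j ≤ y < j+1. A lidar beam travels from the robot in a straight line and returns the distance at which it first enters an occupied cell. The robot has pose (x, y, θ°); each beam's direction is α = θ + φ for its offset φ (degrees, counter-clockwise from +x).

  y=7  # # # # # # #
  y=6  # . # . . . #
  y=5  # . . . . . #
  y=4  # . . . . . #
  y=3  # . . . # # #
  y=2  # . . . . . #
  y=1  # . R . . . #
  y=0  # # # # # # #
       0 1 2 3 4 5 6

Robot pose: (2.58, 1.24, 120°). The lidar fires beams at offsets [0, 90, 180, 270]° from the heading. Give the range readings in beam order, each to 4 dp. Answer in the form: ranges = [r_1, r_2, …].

ranges = [3.1600, 0.4800, 0.2771, 3.5200]

beam 1: φ=0°, α=120°
  dir = (cos 120°, sin 120°) = (-0.5000, 0.8660); from cell (2,1)
  next x-line at t=1.1600, next y-line at t=0.8776; Δt_x=2.0000, Δt_y=1.1547
    y: enter (2,2) at t=0.8776
    x: enter (1,2) at t=1.1600
    y: enter (1,3) at t=2.0323
    x: enter (0,3) at t=3.1600 ← occupied
  → r_1 = 3.1600
beam 2: φ=90°, α=210°
  dir = (cos 210°, sin 210°) = (-0.8660, -0.5000); from cell (2,1)
  next x-line at t=0.6697, next y-line at t=0.4800; Δt_x=1.1547, Δt_y=2.0000
    y: enter (2,0) at t=0.4800 ← occupied
  → r_2 = 0.4800
beam 3: φ=180°, α=300°
  dir = (cos 300°, sin 300°) = (0.5000, -0.8660); from cell (2,1)
  next x-line at t=0.8400, next y-line at t=0.2771; Δt_x=2.0000, Δt_y=1.1547
    y: enter (2,0) at t=0.2771 ← occupied
  → r_3 = 0.2771
beam 4: φ=270°, α=30°
  dir = (cos 30°, sin 30°) = (0.8660, 0.5000); from cell (2,1)
  next x-line at t=0.4850, next y-line at t=1.5200; Δt_x=1.1547, Δt_y=2.0000
    x: enter (3,1) at t=0.4850
    y: enter (3,2) at t=1.5200
    x: enter (4,2) at t=1.6397
    x: enter (5,2) at t=2.7944
    y: enter (5,3) at t=3.5200 ← occupied
  → r_4 = 3.5200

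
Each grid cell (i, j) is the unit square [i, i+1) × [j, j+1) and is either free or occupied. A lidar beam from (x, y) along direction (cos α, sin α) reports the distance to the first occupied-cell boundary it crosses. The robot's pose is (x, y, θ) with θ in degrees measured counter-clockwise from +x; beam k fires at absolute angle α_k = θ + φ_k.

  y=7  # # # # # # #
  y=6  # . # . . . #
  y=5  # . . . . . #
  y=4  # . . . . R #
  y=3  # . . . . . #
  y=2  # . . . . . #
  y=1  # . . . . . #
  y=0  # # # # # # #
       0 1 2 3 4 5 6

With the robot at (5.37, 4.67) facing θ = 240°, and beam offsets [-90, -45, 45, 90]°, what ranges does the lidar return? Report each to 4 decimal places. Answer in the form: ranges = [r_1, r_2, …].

beam 1: φ=-90°, α=150°
  direction (-0.8660, 0.5000); cell (5,4); t to first gridline: x 0.4272, y 0.6600 (then +1.1547 / +2.0000)
    (4,4) via x @ 0.4272
    (4,5) via y @ 0.6600
    (3,5) via x @ 1.5819
    (3,6) via y @ 2.6600
    (2,6) via x @ 2.7366  # hit
  → r_1 = 2.7366
beam 2: φ=-45°, α=195°
  direction (-0.9659, -0.2588); cell (5,4); t to first gridline: x 0.3831, y 2.5887 (then +1.0353 / +3.8637)
    (4,4) via x @ 0.3831
    (3,4) via x @ 1.4183
    (2,4) via x @ 2.4536
    (2,3) via y @ 2.5887
    (1,3) via x @ 3.4889
    (0,3) via x @ 4.5242  # hit
  → r_2 = 4.5242
beam 3: φ=45°, α=285°
  direction (0.2588, -0.9659); cell (5,4); t to first gridline: x 2.4341, y 0.6936 (then +3.8637 / +1.0353)
    (5,3) via y @ 0.6936
    (5,2) via y @ 1.7289
    (6,2) via x @ 2.4341  # hit
  → r_3 = 2.4341
beam 4: φ=90°, α=330°
  direction (0.8660, -0.5000); cell (5,4); t to first gridline: x 0.7275, y 1.3400 (then +1.1547 / +2.0000)
    (6,4) via x @ 0.7275  # hit
  → r_4 = 0.7275

ranges = [2.7366, 4.5242, 2.4341, 0.7275]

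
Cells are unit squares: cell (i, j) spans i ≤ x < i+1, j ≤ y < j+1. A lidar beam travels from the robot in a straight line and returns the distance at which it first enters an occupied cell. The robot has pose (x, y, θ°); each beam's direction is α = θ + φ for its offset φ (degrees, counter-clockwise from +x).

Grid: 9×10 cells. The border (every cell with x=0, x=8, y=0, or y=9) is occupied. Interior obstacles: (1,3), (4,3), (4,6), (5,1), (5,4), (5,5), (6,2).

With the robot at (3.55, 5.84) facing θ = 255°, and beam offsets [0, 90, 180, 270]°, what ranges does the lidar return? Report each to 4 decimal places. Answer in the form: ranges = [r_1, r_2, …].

beam 1: φ=0°, α=255°
  cosα=-0.2588 sinα=-0.9659 | (3,5) | tMaxX 2.1250 tMaxY 0.8696 | tΔX 3.8637 tΔY 1.0353
    t=0.8696 [y] (3,4)
    t=1.9049 [y] (3,3)
    t=2.1250 [x] (2,3)
    t=2.9402 [y] (2,2)
    t=3.9755 [y] (2,1)
    t=5.0107 [y] (2,0) — stop
  → r_1 = 5.0107
beam 2: φ=90°, α=345°
  cosα=0.9659 sinα=-0.2588 | (3,5) | tMaxX 0.4659 tMaxY 3.2455 | tΔX 1.0353 tΔY 3.8637
    t=0.4659 [x] (4,5)
    t=1.5012 [x] (5,5) — stop
  → r_2 = 1.5012
beam 3: φ=180°, α=75°
  cosα=0.2588 sinα=0.9659 | (3,5) | tMaxX 1.7387 tMaxY 0.1656 | tΔX 3.8637 tΔY 1.0353
    t=0.1656 [y] (3,6)
    t=1.2009 [y] (3,7)
    t=1.7387 [x] (4,7)
    t=2.2362 [y] (4,8)
    t=3.2715 [y] (4,9) — stop
  → r_3 = 3.2715
beam 4: φ=270°, α=165°
  cosα=-0.9659 sinα=0.2588 | (3,5) | tMaxX 0.5694 tMaxY 0.6182 | tΔX 1.0353 tΔY 3.8637
    t=0.5694 [x] (2,5)
    t=0.6182 [y] (2,6)
    t=1.6047 [x] (1,6)
    t=2.6400 [x] (0,6) — stop
  → r_4 = 2.6400

ranges = [5.0107, 1.5012, 3.2715, 2.6400]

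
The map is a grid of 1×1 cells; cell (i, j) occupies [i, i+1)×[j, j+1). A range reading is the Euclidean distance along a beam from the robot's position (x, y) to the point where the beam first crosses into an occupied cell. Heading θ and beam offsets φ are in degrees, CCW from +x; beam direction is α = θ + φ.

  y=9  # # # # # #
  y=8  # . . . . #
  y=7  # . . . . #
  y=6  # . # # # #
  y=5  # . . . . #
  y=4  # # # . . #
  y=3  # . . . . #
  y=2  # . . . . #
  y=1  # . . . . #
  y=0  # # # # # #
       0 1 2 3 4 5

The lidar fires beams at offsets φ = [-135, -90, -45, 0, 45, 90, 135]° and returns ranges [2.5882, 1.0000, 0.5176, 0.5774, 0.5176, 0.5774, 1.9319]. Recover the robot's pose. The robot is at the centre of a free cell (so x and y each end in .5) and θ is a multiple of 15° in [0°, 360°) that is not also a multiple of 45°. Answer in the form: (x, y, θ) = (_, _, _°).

(x, y, θ) = (1.5, 1.5, 210°)

Candidates: 27 free-cell centres × 16 headings = 432 poses. Raycast each; keep the one whose scan matches to 4 dp.
  (4.5, 5.5, 60°): beam 1 = 1.9319 ≠ 2.5882 ✗
  (3.5, 8.5, 120°): beam 1 = 1.5529 ≠ 2.5882 ✗
  (4.5, 2.5, 15°): beam 1 = 1.7321 ≠ 2.5882 ✗
  …
  (1.5, 1.5, 210°): r_1=2.5882, r_2=1.0000, r_3=0.5176, r_4=0.5774, r_5=0.5176, r_6=0.5774, r_7=1.9319 — all match ✓
Unique over the lattice → pose = (1.5, 1.5, 210°).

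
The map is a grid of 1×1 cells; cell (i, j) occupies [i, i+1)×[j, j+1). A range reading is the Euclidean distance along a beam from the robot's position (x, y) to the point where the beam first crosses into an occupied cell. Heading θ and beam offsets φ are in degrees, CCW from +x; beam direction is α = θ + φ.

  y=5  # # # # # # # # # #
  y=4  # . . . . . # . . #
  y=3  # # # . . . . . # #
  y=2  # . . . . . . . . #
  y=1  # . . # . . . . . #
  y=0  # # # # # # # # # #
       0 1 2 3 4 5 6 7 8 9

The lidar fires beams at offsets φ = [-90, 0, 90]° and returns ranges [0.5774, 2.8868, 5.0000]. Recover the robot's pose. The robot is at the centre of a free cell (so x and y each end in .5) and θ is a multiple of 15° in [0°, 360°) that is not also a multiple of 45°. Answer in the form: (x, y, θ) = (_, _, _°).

(x, y, θ) = (3.5, 3.5, 240°)

Candidates: 27 free-cell centres × 16 headings = 432 poses. Raycast each; keep the one whose scan matches to 4 dp.
  (4.5, 1.5, 195°): beam 1 = 3.6235 ≠ 0.5774 ✗
  (3.5, 4.5, 60°): beam 1 = 6.3509 ≠ 0.5774 ✗
  (5.5, 2.5, 120°): beam 1 = 2.8868 ≠ 0.5774 ✗
  …
  (3.5, 3.5, 240°): r_1=0.5774, r_2=2.8868, r_3=5.0000 — all match ✓
No second candidate reproduces the full scan.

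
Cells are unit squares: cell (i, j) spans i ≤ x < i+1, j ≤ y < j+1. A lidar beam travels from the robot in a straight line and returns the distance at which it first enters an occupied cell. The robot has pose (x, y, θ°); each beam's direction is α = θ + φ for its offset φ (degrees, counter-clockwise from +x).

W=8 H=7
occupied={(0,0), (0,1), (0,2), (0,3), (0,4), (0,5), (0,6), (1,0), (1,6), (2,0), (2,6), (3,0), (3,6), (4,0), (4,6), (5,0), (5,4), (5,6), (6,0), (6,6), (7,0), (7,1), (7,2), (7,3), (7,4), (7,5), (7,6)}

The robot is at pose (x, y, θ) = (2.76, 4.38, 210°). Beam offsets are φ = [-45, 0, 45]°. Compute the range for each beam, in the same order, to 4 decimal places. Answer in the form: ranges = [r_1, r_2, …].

ranges = [1.8221, 2.0323, 3.4992]

beam 1: φ=-45°, α=165°
  cosα=-0.9659 sinα=0.2588 | (2,4) | tMaxX 0.7868 tMaxY 2.3955 | tΔX 1.0353 tΔY 3.8637
    t=0.7868 [x] (1,4)
    t=1.8221 [x] (0,4) — stop
  → r_1 = 1.8221
beam 2: φ=0°, α=210°
  cosα=-0.8660 sinα=-0.5000 | (2,4) | tMaxX 0.8776 tMaxY 0.7600 | tΔX 1.1547 tΔY 2.0000
    t=0.7600 [y] (2,3)
    t=0.8776 [x] (1,3)
    t=2.0323 [x] (0,3) — stop
  → r_2 = 2.0323
beam 3: φ=45°, α=255°
  cosα=-0.2588 sinα=-0.9659 | (2,4) | tMaxX 2.9364 tMaxY 0.3934 | tΔX 3.8637 tΔY 1.0353
    t=0.3934 [y] (2,3)
    t=1.4287 [y] (2,2)
    t=2.4640 [y] (2,1)
    t=2.9364 [x] (1,1)
    t=3.4992 [y] (1,0) — stop
  → r_3 = 3.4992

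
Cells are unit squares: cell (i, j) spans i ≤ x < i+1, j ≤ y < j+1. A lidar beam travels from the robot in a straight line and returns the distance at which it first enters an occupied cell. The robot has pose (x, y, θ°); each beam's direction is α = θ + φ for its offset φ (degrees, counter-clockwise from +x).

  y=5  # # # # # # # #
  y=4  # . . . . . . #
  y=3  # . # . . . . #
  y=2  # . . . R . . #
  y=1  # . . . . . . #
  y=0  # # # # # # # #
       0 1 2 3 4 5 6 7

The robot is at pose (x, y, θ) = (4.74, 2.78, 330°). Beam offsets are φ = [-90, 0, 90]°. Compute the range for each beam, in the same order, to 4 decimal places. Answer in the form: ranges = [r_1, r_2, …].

beam 1: φ=-90°, α=240°
  cosα=-0.5000 sinα=-0.8660 | (4,2) | tMaxX 1.4800 tMaxY 0.9007 | tΔX 2.0000 tΔY 1.1547
    t=0.9007 [y] (4,1)
    t=1.4800 [x] (3,1)
    t=2.0554 [y] (3,0) — stop
  → r_1 = 2.0554
beam 2: φ=0°, α=330°
  cosα=0.8660 sinα=-0.5000 | (4,2) | tMaxX 0.3002 tMaxY 1.5600 | tΔX 1.1547 tΔY 2.0000
    t=0.3002 [x] (5,2)
    t=1.4549 [x] (6,2)
    t=1.5600 [y] (6,1)
    t=2.6096 [x] (7,1) — stop
  → r_2 = 2.6096
beam 3: φ=90°, α=60°
  cosα=0.5000 sinα=0.8660 | (4,2) | tMaxX 0.5200 tMaxY 0.2540 | tΔX 2.0000 tΔY 1.1547
    t=0.2540 [y] (4,3)
    t=0.5200 [x] (5,3)
    t=1.4087 [y] (5,4)
    t=2.5200 [x] (6,4)
    t=2.5634 [y] (6,5) — stop
  → r_3 = 2.5634

ranges = [2.0554, 2.6096, 2.5634]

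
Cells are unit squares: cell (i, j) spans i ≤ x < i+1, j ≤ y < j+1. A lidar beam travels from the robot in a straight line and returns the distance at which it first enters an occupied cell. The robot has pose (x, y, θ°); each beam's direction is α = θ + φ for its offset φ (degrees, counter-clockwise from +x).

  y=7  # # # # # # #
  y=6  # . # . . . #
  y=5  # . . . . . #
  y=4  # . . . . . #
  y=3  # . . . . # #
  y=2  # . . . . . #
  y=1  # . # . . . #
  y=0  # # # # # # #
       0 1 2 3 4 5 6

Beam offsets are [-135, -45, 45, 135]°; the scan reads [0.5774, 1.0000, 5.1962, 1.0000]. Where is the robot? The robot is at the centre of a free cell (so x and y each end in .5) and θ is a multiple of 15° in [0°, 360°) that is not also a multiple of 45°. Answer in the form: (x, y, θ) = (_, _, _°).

(x, y, θ) = (1.5, 2.5, 345°)

The pose lattice has 27·16 = 432 candidates. Test each by forward raycasting.
  (1.5, 1.5, 330°): beam 1 = 0.5176 ≠ 0.5774 ✗
  (5.5, 6.5, 120°): beam 1 = 0.5176 ≠ 0.5774 ✗
  (1.5, 4.5, 285°): beam 4 = 1.7321 ≠ 1.0000 ✗
  (1.5, 5.5, 285°): beam 3 = 4.0415 ≠ 5.1962 ✗
  (4.5, 3.5, 15°): beam 1 = 2.8868 ≠ 0.5774 ✗
  …
  (1.5, 2.5, 345°): r_1=0.5774, r_2=1.0000, r_3=5.1962, r_4=1.0000 — all match ✓
Unique over the lattice → pose = (1.5, 2.5, 345°).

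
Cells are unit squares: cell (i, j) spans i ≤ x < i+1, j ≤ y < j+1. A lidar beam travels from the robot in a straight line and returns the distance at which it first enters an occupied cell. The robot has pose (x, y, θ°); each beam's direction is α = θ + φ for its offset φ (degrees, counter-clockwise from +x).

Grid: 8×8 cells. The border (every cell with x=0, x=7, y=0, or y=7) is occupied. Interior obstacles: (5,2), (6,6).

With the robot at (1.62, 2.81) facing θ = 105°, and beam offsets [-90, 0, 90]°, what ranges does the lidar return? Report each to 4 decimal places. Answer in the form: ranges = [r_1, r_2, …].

ranges = [5.5698, 2.3955, 0.6419]

beam 1: φ=-90°, α=15°
  cosα=0.9659 sinα=0.2588 | (1,2) | tMaxX 0.3934 tMaxY 0.7341 | tΔX 1.0353 tΔY 3.8637
    t=0.3934 [x] (2,2)
    t=0.7341 [y] (2,3)
    t=1.4287 [x] (3,3)
    t=2.4640 [x] (4,3)
    t=3.4992 [x] (5,3)
    t=4.5345 [x] (6,3)
    t=4.5978 [y] (6,4)
    t=5.5698 [x] (7,4) — stop
  → r_1 = 5.5698
beam 2: φ=0°, α=105°
  cosα=-0.2588 sinα=0.9659 | (1,2) | tMaxX 2.3955 tMaxY 0.1967 | tΔX 3.8637 tΔY 1.0353
    t=0.1967 [y] (1,3)
    t=1.2320 [y] (1,4)
    t=2.2673 [y] (1,5)
    t=2.3955 [x] (0,5) — stop
  → r_2 = 2.3955
beam 3: φ=90°, α=195°
  cosα=-0.9659 sinα=-0.2588 | (1,2) | tMaxX 0.6419 tMaxY 3.1296 | tΔX 1.0353 tΔY 3.8637
    t=0.6419 [x] (0,2) — stop
  → r_3 = 0.6419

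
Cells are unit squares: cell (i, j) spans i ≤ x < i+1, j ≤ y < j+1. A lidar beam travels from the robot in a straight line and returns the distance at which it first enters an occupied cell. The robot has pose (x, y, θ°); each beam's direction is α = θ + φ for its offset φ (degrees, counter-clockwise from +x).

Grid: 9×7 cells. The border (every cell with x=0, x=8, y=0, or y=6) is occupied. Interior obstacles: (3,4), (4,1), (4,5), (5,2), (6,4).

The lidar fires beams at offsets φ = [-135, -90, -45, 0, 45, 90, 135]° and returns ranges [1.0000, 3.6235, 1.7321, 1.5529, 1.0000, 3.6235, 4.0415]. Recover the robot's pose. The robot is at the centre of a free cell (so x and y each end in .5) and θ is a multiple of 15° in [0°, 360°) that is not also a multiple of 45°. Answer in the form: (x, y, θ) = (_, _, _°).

Enumerate (i+0.5, j+0.5, θ) over the 30 free cells and 16 admissible headings. For each, cast all 7 beams and compare to the given ranges.
  (6.5, 1.5, 240°): beam 1 = 4.6587 ≠ 1.0000 ✗
  (5.5, 4.5, 30°): beam 1 = 1.5529 ≠ 1.0000 ✗
  (6.5, 3.5, 255°): beam 1 = 0.5774 ≠ 1.0000 ✗
  (1.5, 3.5, 240°): beam 1 = 1.9319 ≠ 1.0000 ✗
  …
  (4.5, 3.5, 75°): r_1=1.0000, r_2=3.6235, r_3=1.7321, r_4=1.5529, r_5=1.0000, r_6=3.6235, r_7=4.0415 — all match ✓
Only this pose fits every beam.

(x, y, θ) = (4.5, 3.5, 75°)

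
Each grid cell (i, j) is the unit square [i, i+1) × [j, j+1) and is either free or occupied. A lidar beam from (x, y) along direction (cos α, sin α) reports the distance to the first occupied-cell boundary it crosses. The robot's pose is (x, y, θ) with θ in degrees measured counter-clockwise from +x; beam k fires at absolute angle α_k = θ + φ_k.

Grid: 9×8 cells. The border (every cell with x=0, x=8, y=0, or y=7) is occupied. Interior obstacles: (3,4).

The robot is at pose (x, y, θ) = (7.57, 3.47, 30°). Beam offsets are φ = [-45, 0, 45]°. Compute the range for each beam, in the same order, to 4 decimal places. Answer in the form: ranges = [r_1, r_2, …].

ranges = [0.4452, 0.4965, 1.6614]

beam 1: φ=-45°, α=345°
  cosα=0.9659 sinα=-0.2588 | (7,3) | tMaxX 0.4452 tMaxY 1.8159 | tΔX 1.0353 tΔY 3.8637
    t=0.4452 [x] (8,3) — stop
  → r_1 = 0.4452
beam 2: φ=0°, α=30°
  cosα=0.8660 sinα=0.5000 | (7,3) | tMaxX 0.4965 tMaxY 1.0600 | tΔX 1.1547 tΔY 2.0000
    t=0.4965 [x] (8,3) — stop
  → r_2 = 0.4965
beam 3: φ=45°, α=75°
  cosα=0.2588 sinα=0.9659 | (7,3) | tMaxX 1.6614 tMaxY 0.5487 | tΔX 3.8637 tΔY 1.0353
    t=0.5487 [y] (7,4)
    t=1.5840 [y] (7,5)
    t=1.6614 [x] (8,5) — stop
  → r_3 = 1.6614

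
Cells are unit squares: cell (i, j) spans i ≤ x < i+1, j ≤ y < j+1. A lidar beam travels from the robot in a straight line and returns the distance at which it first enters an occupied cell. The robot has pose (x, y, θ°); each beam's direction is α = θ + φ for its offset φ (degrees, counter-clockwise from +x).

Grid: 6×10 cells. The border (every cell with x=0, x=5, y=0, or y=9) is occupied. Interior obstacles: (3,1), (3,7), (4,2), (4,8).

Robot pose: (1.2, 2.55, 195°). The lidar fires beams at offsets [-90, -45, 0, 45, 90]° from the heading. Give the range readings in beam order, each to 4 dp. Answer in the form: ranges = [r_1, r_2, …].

ranges = [0.7727, 0.2309, 0.2071, 0.4000, 1.6047]

beam 1: φ=-90°, α=105°
  dir = (cos 105°, sin 105°) = (-0.2588, 0.9659); from cell (1,2)
  next x-line at t=0.7727, next y-line at t=0.4659; Δt_x=3.8637, Δt_y=1.0353
    y: enter (1,3) at t=0.4659
    x: enter (0,3) at t=0.7727 ← occupied
  → r_1 = 0.7727
beam 2: φ=-45°, α=150°
  dir = (cos 150°, sin 150°) = (-0.8660, 0.5000); from cell (1,2)
  next x-line at t=0.2309, next y-line at t=0.9000; Δt_x=1.1547, Δt_y=2.0000
    x: enter (0,2) at t=0.2309 ← occupied
  → r_2 = 0.2309
beam 3: φ=0°, α=195°
  dir = (cos 195°, sin 195°) = (-0.9659, -0.2588); from cell (1,2)
  next x-line at t=0.2071, next y-line at t=2.1250; Δt_x=1.0353, Δt_y=3.8637
    x: enter (0,2) at t=0.2071 ← occupied
  → r_3 = 0.2071
beam 4: φ=45°, α=240°
  dir = (cos 240°, sin 240°) = (-0.5000, -0.8660); from cell (1,2)
  next x-line at t=0.4000, next y-line at t=0.6351; Δt_x=2.0000, Δt_y=1.1547
    x: enter (0,2) at t=0.4000 ← occupied
  → r_4 = 0.4000
beam 5: φ=90°, α=285°
  dir = (cos 285°, sin 285°) = (0.2588, -0.9659); from cell (1,2)
  next x-line at t=3.0910, next y-line at t=0.5694; Δt_x=3.8637, Δt_y=1.0353
    y: enter (1,1) at t=0.5694
    y: enter (1,0) at t=1.6047 ← occupied
  → r_5 = 1.6047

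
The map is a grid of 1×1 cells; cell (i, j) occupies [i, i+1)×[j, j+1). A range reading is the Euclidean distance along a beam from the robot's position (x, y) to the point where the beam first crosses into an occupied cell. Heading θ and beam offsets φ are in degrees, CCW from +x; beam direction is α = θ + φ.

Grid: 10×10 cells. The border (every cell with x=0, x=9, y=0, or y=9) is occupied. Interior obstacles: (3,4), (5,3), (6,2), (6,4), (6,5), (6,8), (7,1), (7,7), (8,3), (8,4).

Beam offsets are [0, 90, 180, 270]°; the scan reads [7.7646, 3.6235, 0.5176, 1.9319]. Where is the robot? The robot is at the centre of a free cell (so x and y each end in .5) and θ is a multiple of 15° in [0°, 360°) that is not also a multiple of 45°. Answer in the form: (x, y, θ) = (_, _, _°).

The pose lattice has 54·16 = 864 candidates. Test each by forward raycasting.
  (3.5, 6.5, 105°): beam 1 = 2.5882 ≠ 7.7646 ✗
  (2.5, 7.5, 300°): beam 1 = 2.8868 ≠ 7.7646 ✗
  (6.5, 3.5, 300°): beam 1 = 0.5774 ≠ 7.7646 ✗
  (5.5, 4.5, 255°): beam 1 = 0.5176 ≠ 7.7646 ✗
  (7.5, 5.5, 165°): beam 1 = 0.5176 ≠ 7.7646 ✗
  …
  (3.5, 8.5, 255°): r_1=7.7646, r_2=3.6235, r_3=0.5176, r_4=1.9319 — all match ✓
Only this pose fits every beam.

(x, y, θ) = (3.5, 8.5, 255°)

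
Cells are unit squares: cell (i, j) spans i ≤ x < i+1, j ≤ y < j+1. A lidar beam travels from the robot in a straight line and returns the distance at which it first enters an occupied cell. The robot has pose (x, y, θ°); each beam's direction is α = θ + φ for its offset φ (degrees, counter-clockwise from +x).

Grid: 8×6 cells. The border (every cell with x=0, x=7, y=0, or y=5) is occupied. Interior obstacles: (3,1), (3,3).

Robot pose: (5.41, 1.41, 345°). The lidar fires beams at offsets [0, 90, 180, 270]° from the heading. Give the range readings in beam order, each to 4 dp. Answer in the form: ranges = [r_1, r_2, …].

ranges = [1.5841, 3.7166, 1.4597, 0.4245]

beam 1: φ=0°, α=345°
  direction (0.9659, -0.2588); cell (5,1); t to first gridline: x 0.6108, y 1.5841 (then +1.0353 / +3.8637)
    (6,1) via x @ 0.6108
    (6,0) via y @ 1.5841  # hit
  → r_1 = 1.5841
beam 2: φ=90°, α=75°
  direction (0.2588, 0.9659); cell (5,1); t to first gridline: x 2.2796, y 0.6108 (then +3.8637 / +1.0353)
    (5,2) via y @ 0.6108
    (5,3) via y @ 1.6461
    (6,3) via x @ 2.2796
    (6,4) via y @ 2.6814
    (6,5) via y @ 3.7166  # hit
  → r_2 = 3.7166
beam 3: φ=180°, α=165°
  direction (-0.9659, 0.2588); cell (5,1); t to first gridline: x 0.4245, y 2.2796 (then +1.0353 / +3.8637)
    (4,1) via x @ 0.4245
    (3,1) via x @ 1.4597  # hit
  → r_3 = 1.4597
beam 4: φ=270°, α=255°
  direction (-0.2588, -0.9659); cell (5,1); t to first gridline: x 1.5841, y 0.4245 (then +3.8637 / +1.0353)
    (5,0) via y @ 0.4245  # hit
  → r_4 = 0.4245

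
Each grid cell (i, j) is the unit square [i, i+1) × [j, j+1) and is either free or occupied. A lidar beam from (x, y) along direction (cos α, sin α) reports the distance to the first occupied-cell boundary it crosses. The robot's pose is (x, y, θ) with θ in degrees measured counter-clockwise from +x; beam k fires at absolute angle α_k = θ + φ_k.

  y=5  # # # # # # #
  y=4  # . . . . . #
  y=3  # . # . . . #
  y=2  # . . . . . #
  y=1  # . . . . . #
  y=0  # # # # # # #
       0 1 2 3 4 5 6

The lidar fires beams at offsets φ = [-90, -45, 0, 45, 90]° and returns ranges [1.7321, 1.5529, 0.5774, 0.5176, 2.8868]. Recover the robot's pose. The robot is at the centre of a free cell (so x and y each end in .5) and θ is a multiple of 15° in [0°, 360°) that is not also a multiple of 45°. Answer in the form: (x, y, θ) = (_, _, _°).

(x, y, θ) = (3.5, 3.5, 150°)

The pose lattice has 19·16 = 304 candidates. Test each by forward raycasting.
  (2.5, 1.5, 285°): beam 1 = 1.5529 ≠ 1.7321 ✗
  (2.5, 2.5, 105°): beam 1 = 3.6235 ≠ 1.7321 ✗
  (4.5, 2.5, 210°): beam 1 = 2.8868 ≠ 1.7321 ✗
  (2.5, 1.5, 150°): beam 1 = 4.0415 ≠ 1.7321 ✗
  …
  (3.5, 3.5, 150°): r_1=1.7321, r_2=1.5529, r_3=0.5774, r_4=0.5176, r_5=2.8868 — all match ✓
Unique over the lattice → pose = (3.5, 3.5, 150°).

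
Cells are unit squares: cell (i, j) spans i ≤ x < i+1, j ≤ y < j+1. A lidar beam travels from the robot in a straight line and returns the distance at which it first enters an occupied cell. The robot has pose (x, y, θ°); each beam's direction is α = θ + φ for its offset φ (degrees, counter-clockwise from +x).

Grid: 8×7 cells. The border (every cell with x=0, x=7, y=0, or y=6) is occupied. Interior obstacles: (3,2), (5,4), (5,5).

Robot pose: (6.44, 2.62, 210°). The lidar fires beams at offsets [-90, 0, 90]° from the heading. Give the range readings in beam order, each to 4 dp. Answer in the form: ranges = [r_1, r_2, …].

beam 1: φ=-90°, α=120°
  direction (-0.5000, 0.8660); cell (6,2); t to first gridline: x 0.8800, y 0.4388 (then +2.0000 / +1.1547)
    (6,3) via y @ 0.4388
    (5,3) via x @ 0.8800
    (5,4) via y @ 1.5935  # hit
  → r_1 = 1.5935
beam 2: φ=0°, α=210°
  direction (-0.8660, -0.5000); cell (6,2); t to first gridline: x 0.5081, y 1.2400 (then +1.1547 / +2.0000)
    (5,2) via x @ 0.5081
    (5,1) via y @ 1.2400
    (4,1) via x @ 1.6628
    (3,1) via x @ 2.8175
    (3,0) via y @ 3.2400  # hit
  → r_2 = 3.2400
beam 3: φ=90°, α=300°
  direction (0.5000, -0.8660); cell (6,2); t to first gridline: x 1.1200, y 0.7159 (then +2.0000 / +1.1547)
    (6,1) via y @ 0.7159
    (7,1) via x @ 1.1200  # hit
  → r_3 = 1.1200

ranges = [1.5935, 3.2400, 1.1200]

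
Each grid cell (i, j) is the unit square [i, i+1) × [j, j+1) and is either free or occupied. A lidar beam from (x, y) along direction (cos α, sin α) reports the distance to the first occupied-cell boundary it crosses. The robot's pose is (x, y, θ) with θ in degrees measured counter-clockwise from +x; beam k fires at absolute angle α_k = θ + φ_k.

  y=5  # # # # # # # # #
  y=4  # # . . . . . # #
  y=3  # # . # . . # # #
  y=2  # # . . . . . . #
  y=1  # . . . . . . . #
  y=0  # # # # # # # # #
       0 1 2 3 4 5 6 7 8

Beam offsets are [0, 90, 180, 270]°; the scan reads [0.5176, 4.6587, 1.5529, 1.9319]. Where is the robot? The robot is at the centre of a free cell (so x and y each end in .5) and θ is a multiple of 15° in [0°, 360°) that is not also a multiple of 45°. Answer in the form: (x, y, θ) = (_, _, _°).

Candidates: 21 free-cell centres × 16 headings = 336 poses. Raycast each; keep the one whose scan matches to 4 dp.
  (5.5, 4.5, 240°): beam 1 = 4.0415 ≠ 0.5176 ✗
  (2.5, 3.5, 15°): beam 2 = 1.5529 ≠ 4.6587 ✗
  (4.5, 4.5, 285°): beam 1 = 3.6235 ≠ 0.5176 ✗
  …
  (3.5, 1.5, 285°): r_1=0.5176, r_2=4.6587, r_3=1.5529, r_4=1.9319 — all match ✓
Only this pose fits every beam.

(x, y, θ) = (3.5, 1.5, 285°)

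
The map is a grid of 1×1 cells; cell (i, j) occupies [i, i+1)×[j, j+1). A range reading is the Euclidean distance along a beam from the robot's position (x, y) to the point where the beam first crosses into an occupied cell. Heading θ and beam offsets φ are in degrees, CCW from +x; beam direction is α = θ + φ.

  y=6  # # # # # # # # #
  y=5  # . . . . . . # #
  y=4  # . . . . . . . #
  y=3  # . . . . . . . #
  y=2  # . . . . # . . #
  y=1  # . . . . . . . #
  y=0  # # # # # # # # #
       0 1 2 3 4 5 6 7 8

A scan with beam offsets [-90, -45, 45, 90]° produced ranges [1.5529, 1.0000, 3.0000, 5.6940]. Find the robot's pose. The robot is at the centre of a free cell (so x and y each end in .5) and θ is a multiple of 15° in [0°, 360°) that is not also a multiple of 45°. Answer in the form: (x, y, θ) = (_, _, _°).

Enumerate (i+0.5, j+0.5, θ) over the 33 free cells and 16 admissible headings. For each, cast all 4 beams and compare to the given ranges.
  (2.5, 4.5, 150°): beam 1 = 1.7321 ≠ 1.5529 ✗
  (3.5, 5.5, 345°): beam 1 = 4.6587 ≠ 1.5529 ✗
  (5.5, 1.5, 105°): beam 1 = 2.5882 ≠ 1.5529 ✗
  (4.5, 3.5, 300°): beam 1 = 4.0415 ≠ 1.5529 ✗
  (1.5, 1.5, 165°): beam 1 = 4.6587 ≠ 1.5529 ✗
  …
  (6.5, 4.5, 105°): r_1=1.5529, r_2=1.0000, r_3=3.0000, r_4=5.6940 — all match ✓
No second candidate reproduces the full scan.

(x, y, θ) = (6.5, 4.5, 105°)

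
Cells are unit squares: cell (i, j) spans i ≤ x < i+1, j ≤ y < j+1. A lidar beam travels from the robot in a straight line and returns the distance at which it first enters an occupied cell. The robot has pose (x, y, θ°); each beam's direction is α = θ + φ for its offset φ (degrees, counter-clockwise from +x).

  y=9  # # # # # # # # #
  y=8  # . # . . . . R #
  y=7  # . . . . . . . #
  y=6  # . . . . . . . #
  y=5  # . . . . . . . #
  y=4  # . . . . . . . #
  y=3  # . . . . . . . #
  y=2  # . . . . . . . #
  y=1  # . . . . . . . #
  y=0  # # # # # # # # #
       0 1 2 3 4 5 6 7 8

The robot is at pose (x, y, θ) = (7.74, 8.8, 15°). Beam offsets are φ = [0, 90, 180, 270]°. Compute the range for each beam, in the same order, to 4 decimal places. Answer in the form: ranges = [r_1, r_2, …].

ranges = [0.2692, 0.2071, 6.9778, 1.0046]

beam 1: φ=0°, α=15°
  dir = (cos 15°, sin 15°) = (0.9659, 0.2588); from cell (7,8)
  next x-line at t=0.2692, next y-line at t=0.7727; Δt_x=1.0353, Δt_y=3.8637
    x: enter (8,8) at t=0.2692 ← occupied
  → r_1 = 0.2692
beam 2: φ=90°, α=105°
  dir = (cos 105°, sin 105°) = (-0.2588, 0.9659); from cell (7,8)
  next x-line at t=2.8591, next y-line at t=0.2071; Δt_x=3.8637, Δt_y=1.0353
    y: enter (7,9) at t=0.2071 ← occupied
  → r_2 = 0.2071
beam 3: φ=180°, α=195°
  dir = (cos 195°, sin 195°) = (-0.9659, -0.2588); from cell (7,8)
  next x-line at t=0.7661, next y-line at t=3.0910; Δt_x=1.0353, Δt_y=3.8637
    x: enter (6,8) at t=0.7661
    x: enter (5,8) at t=1.8014
    x: enter (4,8) at t=2.8367
    y: enter (4,7) at t=3.0910
    x: enter (3,7) at t=3.8719
    x: enter (2,7) at t=4.9072
    x: enter (1,7) at t=5.9425
    y: enter (1,6) at t=6.9547
    x: enter (0,6) at t=6.9778 ← occupied
  → r_3 = 6.9778
beam 4: φ=270°, α=285°
  dir = (cos 285°, sin 285°) = (0.2588, -0.9659); from cell (7,8)
  next x-line at t=1.0046, next y-line at t=0.8282; Δt_x=3.8637, Δt_y=1.0353
    y: enter (7,7) at t=0.8282
    x: enter (8,7) at t=1.0046 ← occupied
  → r_4 = 1.0046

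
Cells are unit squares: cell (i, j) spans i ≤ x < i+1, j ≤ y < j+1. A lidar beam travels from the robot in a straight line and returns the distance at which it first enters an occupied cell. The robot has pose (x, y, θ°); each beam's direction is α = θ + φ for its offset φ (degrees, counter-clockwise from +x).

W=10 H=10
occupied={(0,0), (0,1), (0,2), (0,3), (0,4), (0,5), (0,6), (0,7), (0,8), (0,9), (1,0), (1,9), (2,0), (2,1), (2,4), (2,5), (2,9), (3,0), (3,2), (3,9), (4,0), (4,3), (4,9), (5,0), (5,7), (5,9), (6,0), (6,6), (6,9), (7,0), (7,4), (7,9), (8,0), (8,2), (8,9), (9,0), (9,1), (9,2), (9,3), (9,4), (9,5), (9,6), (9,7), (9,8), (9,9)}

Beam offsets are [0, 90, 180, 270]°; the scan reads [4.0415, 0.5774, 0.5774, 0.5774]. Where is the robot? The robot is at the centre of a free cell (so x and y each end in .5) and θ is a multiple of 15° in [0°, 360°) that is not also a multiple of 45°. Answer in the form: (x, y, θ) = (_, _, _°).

The pose lattice has 55·16 = 880 candidates. Test each by forward raycasting.
  (7.5, 1.5, 195°): beam 1 = 1.9319 ≠ 4.0415 ✗
  (1.5, 8.5, 30°): beam 1 = 1.0000 ≠ 4.0415 ✗
  (3.5, 8.5, 150°): beam 1 = 1.0000 ≠ 4.0415 ✗
  (4.5, 5.5, 75°): beam 1 = 1.9319 ≠ 4.0415 ✗
  (7.5, 1.5, 60°): beam 1 = 1.0000 ≠ 4.0415 ✗
  …
  (8.5, 1.5, 150°): r_1=4.0415, r_2=0.5774, r_3=0.5774, r_4=0.5774 — all match ✓
Only this pose fits every beam.

(x, y, θ) = (8.5, 1.5, 150°)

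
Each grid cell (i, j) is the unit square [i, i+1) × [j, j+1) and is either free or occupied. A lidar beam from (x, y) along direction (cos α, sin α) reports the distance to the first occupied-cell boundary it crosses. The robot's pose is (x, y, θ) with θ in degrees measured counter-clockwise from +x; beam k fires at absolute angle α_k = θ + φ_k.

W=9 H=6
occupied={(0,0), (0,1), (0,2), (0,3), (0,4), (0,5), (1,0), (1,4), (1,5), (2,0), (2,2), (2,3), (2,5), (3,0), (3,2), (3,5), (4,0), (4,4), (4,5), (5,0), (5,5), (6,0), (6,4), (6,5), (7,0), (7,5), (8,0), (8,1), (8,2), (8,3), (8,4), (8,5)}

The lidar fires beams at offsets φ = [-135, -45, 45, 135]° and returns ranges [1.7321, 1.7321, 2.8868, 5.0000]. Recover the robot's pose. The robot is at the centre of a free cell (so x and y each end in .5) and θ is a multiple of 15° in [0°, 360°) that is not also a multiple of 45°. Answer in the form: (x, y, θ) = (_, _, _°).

(x, y, θ) = (6.5, 2.5, 15°)

Enumerate (i+0.5, j+0.5, θ) over the 22 free cells and 16 admissible headings. For each, cast all 4 beams and compare to the given ranges.
  (3.5, 1.5, 285°): beam 1 = 1.0000 ≠ 1.7321 ✗
  (2.5, 1.5, 300°): beam 1 = 1.5529 ≠ 1.7321 ✗
  (1.5, 3.5, 150°): beam 1 = 0.5176 ≠ 1.7321 ✗
  …
  (6.5, 2.5, 15°): r_1=1.7321, r_2=1.7321, r_3=2.8868, r_4=5.0000 — all match ✓
Unique over the lattice → pose = (6.5, 2.5, 15°).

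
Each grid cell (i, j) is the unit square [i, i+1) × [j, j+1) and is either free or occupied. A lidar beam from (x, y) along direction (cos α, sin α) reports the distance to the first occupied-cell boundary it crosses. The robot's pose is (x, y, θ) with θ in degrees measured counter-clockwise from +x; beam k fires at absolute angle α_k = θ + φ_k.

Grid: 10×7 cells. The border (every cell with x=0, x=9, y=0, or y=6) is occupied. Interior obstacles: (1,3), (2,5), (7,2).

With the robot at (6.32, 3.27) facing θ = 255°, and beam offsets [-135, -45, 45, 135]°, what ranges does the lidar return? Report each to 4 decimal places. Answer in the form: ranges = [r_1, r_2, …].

ranges = [3.1523, 4.5400, 1.3600, 3.0946]

beam 1: φ=-135°, α=120°
  dir = (cos 120°, sin 120°) = (-0.5000, 0.8660); from cell (6,3)
  next x-line at t=0.6400, next y-line at t=0.8429; Δt_x=2.0000, Δt_y=1.1547
    x: enter (5,3) at t=0.6400
    y: enter (5,4) at t=0.8429
    y: enter (5,5) at t=1.9976
    x: enter (4,5) at t=2.6400
    y: enter (4,6) at t=3.1523 ← occupied
  → r_1 = 3.1523
beam 2: φ=-45°, α=210°
  dir = (cos 210°, sin 210°) = (-0.8660, -0.5000); from cell (6,3)
  next x-line at t=0.3695, next y-line at t=0.5400; Δt_x=1.1547, Δt_y=2.0000
    x: enter (5,3) at t=0.3695
    y: enter (5,2) at t=0.5400
    x: enter (4,2) at t=1.5242
    y: enter (4,1) at t=2.5400
    x: enter (3,1) at t=2.6789
    x: enter (2,1) at t=3.8336
    y: enter (2,0) at t=4.5400 ← occupied
  → r_2 = 4.5400
beam 3: φ=45°, α=300°
  dir = (cos 300°, sin 300°) = (0.5000, -0.8660); from cell (6,3)
  next x-line at t=1.3600, next y-line at t=0.3118; Δt_x=2.0000, Δt_y=1.1547
    y: enter (6,2) at t=0.3118
    x: enter (7,2) at t=1.3600 ← occupied
  → r_3 = 1.3600
beam 4: φ=135°, α=30°
  dir = (cos 30°, sin 30°) = (0.8660, 0.5000); from cell (6,3)
  next x-line at t=0.7852, next y-line at t=1.4600; Δt_x=1.1547, Δt_y=2.0000
    x: enter (7,3) at t=0.7852
    y: enter (7,4) at t=1.4600
    x: enter (8,4) at t=1.9399
    x: enter (9,4) at t=3.0946 ← occupied
  → r_4 = 3.0946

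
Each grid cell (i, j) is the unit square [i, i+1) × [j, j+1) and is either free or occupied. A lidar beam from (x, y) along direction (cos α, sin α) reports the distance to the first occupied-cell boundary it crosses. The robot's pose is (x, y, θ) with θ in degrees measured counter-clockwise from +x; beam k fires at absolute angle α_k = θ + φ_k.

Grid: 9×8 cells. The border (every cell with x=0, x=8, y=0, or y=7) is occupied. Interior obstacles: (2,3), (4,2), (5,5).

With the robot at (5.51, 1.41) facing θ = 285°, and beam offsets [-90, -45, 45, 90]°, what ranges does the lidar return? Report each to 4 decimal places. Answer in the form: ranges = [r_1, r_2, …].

ranges = [1.5841, 0.4734, 0.8200, 2.5778]

beam 1: φ=-90°, α=195°
  d=(-0.9659,-0.2588)  start (5,1)  tX=0.5280 tY=1.5841  stride 1/|dx|=1.0353 1/|dy|=3.8637
    cross x-line → (4,1), t=0.5280
    cross x-line → (3,1), t=1.5633
    cross y-line → (3,0), t=1.5841 (wall)
  → r_1 = 1.5841
beam 2: φ=-45°, α=240°
  d=(-0.5000,-0.8660)  start (5,1)  tX=1.0200 tY=0.4734  stride 1/|dx|=2.0000 1/|dy|=1.1547
    cross y-line → (5,0), t=0.4734 (wall)
  → r_2 = 0.4734
beam 3: φ=45°, α=330°
  d=(0.8660,-0.5000)  start (5,1)  tX=0.5658 tY=0.8200  stride 1/|dx|=1.1547 1/|dy|=2.0000
    cross x-line → (6,1), t=0.5658
    cross y-line → (6,0), t=0.8200 (wall)
  → r_3 = 0.8200
beam 4: φ=90°, α=15°
  d=(0.9659,0.2588)  start (5,1)  tX=0.5073 tY=2.2796  stride 1/|dx|=1.0353 1/|dy|=3.8637
    cross x-line → (6,1), t=0.5073
    cross x-line → (7,1), t=1.5426
    cross y-line → (7,2), t=2.2796
    cross x-line → (8,2), t=2.5778 (wall)
  → r_4 = 2.5778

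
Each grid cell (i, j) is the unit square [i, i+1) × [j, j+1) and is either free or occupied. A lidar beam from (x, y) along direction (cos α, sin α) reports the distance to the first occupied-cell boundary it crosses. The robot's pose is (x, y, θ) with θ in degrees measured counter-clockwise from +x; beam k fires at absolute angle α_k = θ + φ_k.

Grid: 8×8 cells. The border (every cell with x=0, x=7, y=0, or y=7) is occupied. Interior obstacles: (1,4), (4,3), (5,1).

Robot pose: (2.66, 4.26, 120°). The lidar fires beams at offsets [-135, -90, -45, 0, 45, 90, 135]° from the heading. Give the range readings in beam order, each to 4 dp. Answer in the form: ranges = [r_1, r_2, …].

beam 1: φ=-135°, α=345°
  dir = (cos 345°, sin 345°) = (0.9659, -0.2588); from cell (2,4)
  next x-line at t=0.3520, next y-line at t=1.0046; Δt_x=1.0353, Δt_y=3.8637
    x: enter (3,4) at t=0.3520
    y: enter (3,3) at t=1.0046
    x: enter (4,3) at t=1.3873 ← occupied
  → r_1 = 1.3873
beam 2: φ=-90°, α=30°
  dir = (cos 30°, sin 30°) = (0.8660, 0.5000); from cell (2,4)
  next x-line at t=0.3926, next y-line at t=1.4800; Δt_x=1.1547, Δt_y=2.0000
    x: enter (3,4) at t=0.3926
    y: enter (3,5) at t=1.4800
    x: enter (4,5) at t=1.5473
    x: enter (5,5) at t=2.7020
    y: enter (5,6) at t=3.4800
    x: enter (6,6) at t=3.8567
    x: enter (7,6) at t=5.0114 ← occupied
  → r_2 = 5.0114
beam 3: φ=-45°, α=75°
  dir = (cos 75°, sin 75°) = (0.2588, 0.9659); from cell (2,4)
  next x-line at t=1.3137, next y-line at t=0.7661; Δt_x=3.8637, Δt_y=1.0353
    y: enter (2,5) at t=0.7661
    x: enter (3,5) at t=1.3137
    y: enter (3,6) at t=1.8014
    y: enter (3,7) at t=2.8367 ← occupied
  → r_3 = 2.8367
beam 4: φ=0°, α=120°
  dir = (cos 120°, sin 120°) = (-0.5000, 0.8660); from cell (2,4)
  next x-line at t=1.3200, next y-line at t=0.8545; Δt_x=2.0000, Δt_y=1.1547
    y: enter (2,5) at t=0.8545
    x: enter (1,5) at t=1.3200
    y: enter (1,6) at t=2.0092
    y: enter (1,7) at t=3.1639 ← occupied
  → r_4 = 3.1639
beam 5: φ=45°, α=165°
  dir = (cos 165°, sin 165°) = (-0.9659, 0.2588); from cell (2,4)
  next x-line at t=0.6833, next y-line at t=2.8591; Δt_x=1.0353, Δt_y=3.8637
    x: enter (1,4) at t=0.6833 ← occupied
  → r_5 = 0.6833
beam 6: φ=90°, α=210°
  dir = (cos 210°, sin 210°) = (-0.8660, -0.5000); from cell (2,4)
  next x-line at t=0.7621, next y-line at t=0.5200; Δt_x=1.1547, Δt_y=2.0000
    y: enter (2,3) at t=0.5200
    x: enter (1,3) at t=0.7621
    x: enter (0,3) at t=1.9168 ← occupied
  → r_6 = 1.9168
beam 7: φ=135°, α=255°
  dir = (cos 255°, sin 255°) = (-0.2588, -0.9659); from cell (2,4)
  next x-line at t=2.5500, next y-line at t=0.2692; Δt_x=3.8637, Δt_y=1.0353
    y: enter (2,3) at t=0.2692
    y: enter (2,2) at t=1.3044
    y: enter (2,1) at t=2.3397
    x: enter (1,1) at t=2.5500
    y: enter (1,0) at t=3.3750 ← occupied
  → r_7 = 3.3750

ranges = [1.3873, 5.0114, 2.8367, 3.1639, 0.6833, 1.9168, 3.3750]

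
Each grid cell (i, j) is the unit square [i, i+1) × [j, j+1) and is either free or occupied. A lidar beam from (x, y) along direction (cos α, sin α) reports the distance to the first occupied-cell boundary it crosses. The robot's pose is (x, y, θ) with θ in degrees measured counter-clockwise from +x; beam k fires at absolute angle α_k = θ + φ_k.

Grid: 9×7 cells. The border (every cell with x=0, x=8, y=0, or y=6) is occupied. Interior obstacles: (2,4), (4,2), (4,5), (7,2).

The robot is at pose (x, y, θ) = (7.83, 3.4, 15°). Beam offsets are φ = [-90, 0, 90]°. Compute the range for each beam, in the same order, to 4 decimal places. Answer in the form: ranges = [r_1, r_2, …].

beam 1: φ=-90°, α=285°
  direction (0.2588, -0.9659); cell (7,3); t to first gridline: x 0.6568, y 0.4141 (then +3.8637 / +1.0353)
    (7,2) via y @ 0.4141  # hit
  → r_1 = 0.4141
beam 2: φ=0°, α=15°
  direction (0.9659, 0.2588); cell (7,3); t to first gridline: x 0.1760, y 2.3182 (then +1.0353 / +3.8637)
    (8,3) via x @ 0.1760  # hit
  → r_2 = 0.1760
beam 3: φ=90°, α=105°
  direction (-0.2588, 0.9659); cell (7,3); t to first gridline: x 3.2069, y 0.6212 (then +3.8637 / +1.0353)
    (7,4) via y @ 0.6212
    (7,5) via y @ 1.6564
    (7,6) via y @ 2.6917  # hit
  → r_3 = 2.6917

ranges = [0.4141, 0.1760, 2.6917]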